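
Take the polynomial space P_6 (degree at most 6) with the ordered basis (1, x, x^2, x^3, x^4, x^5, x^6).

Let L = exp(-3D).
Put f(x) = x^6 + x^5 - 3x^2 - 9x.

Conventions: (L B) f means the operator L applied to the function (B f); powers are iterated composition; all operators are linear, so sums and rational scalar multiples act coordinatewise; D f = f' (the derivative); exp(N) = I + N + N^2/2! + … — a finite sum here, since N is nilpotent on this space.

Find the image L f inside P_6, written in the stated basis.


order-1 term: -18x^5 - 15x^4 + 18x + 27
order-2 term: 135x^4 + 90x^3 - 27
order-3 term: -540x^3 - 270x^2
order-4 term: 1215x^2 + 405x
order-5 term: -1458x - 243
order-6 term: 729
the series for exp(-3D) f terminates at order 6
exp(-3D) f = x^6 - 17x^5 + 120x^4 - 450x^3 + 942x^2 - 1044x + 486

g(x) = x^6 - 17x^5 + 120x^4 - 450x^3 + 942x^2 - 1044x + 486


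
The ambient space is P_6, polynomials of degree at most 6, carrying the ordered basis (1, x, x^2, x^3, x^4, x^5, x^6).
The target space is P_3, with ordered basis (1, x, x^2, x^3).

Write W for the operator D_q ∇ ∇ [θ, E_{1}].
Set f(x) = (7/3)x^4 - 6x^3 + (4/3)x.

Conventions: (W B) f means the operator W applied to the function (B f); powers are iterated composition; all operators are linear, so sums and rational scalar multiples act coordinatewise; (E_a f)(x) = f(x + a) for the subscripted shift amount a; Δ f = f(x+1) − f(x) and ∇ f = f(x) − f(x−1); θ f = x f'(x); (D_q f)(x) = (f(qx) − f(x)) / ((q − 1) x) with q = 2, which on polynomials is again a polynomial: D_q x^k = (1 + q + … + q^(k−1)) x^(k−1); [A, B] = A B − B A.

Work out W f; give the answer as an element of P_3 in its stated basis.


E_{1} f = (7/3)x^4 + (10/3)x^3 - 4x^2 - (22/3)x - 7/3
θ E_{1} f = (28/3)x^4 + 10x^3 - 8x^2 - (22/3)x
θ f = (28/3)x^4 - 18x^3 + (4/3)x
E_{1} θ f = (28/3)x^4 + (58/3)x^3 + 2x^2 - (46/3)x - 22/3
[θ, E_{1}] f = -(28/3)x^3 - 10x^2 + 8x + 22/3
∇ [θ, E_{1}] f = -28x^2 + 8x + 26/3
∇ ∇ [θ, E_{1}] f = -56x + 36
D_q ∇ ∇ [θ, E_{1}] f = -56

g(x) = -56


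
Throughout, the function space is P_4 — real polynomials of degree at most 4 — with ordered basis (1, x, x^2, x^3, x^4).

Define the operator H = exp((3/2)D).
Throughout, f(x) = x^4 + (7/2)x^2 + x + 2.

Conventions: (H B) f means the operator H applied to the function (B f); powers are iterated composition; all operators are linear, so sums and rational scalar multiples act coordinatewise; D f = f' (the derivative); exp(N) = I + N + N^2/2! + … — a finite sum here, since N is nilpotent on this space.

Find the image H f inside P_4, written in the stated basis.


the image equals g(x) = x^4 + 6x^3 + 17x^2 + 25x + 263/16

order-1 term: 6x^3 + (21/2)x + 3/2
order-2 term: (27/2)x^2 + 63/8
order-3 term: (27/2)x
order-4 term: 81/16
the series for exp((3/2)D) f terminates at order 4
exp((3/2)D) f = x^4 + 6x^3 + 17x^2 + 25x + 263/16


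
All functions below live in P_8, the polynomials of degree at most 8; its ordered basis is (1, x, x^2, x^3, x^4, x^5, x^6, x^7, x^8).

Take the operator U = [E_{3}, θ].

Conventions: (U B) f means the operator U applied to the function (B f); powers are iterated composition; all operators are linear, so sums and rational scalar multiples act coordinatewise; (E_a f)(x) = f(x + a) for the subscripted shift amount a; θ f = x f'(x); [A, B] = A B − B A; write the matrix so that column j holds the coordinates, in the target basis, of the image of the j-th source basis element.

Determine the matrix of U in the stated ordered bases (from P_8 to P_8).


image of 1: 0
image of x: 3
image of x^2: 6x + 18
image of x^3: 9x^2 + 54x + 81
image of x^4: 12x^3 + 108x^2 + 324x + 324
image of x^5: 15x^4 + 180x^3 + 810x^2 + 1620x + 1215
image of x^6: 18x^5 + 270x^4 + 1620x^3 + 4860x^2 + 7290x + 4374
image of x^7: 21x^6 + 378x^5 + 2835x^4 + 11340x^3 + 25515x^2 + 30618x + 15309
image of x^8: 24x^7 + 504x^6 + 4536x^5 + 22680x^4 + 68040x^3 + 122472x^2 + 122472x + 52488
each image's coordinates form column j of the matrix

the matrix is [[0, 3, 18, 81, 324, 1215, 4374, 15309, 52488]; [0, 0, 6, 54, 324, 1620, 7290, 30618, 122472]; [0, 0, 0, 9, 108, 810, 4860, 25515, 122472]; [0, 0, 0, 0, 12, 180, 1620, 11340, 68040]; [0, 0, 0, 0, 0, 15, 270, 2835, 22680]; [0, 0, 0, 0, 0, 0, 18, 378, 4536]; [0, 0, 0, 0, 0, 0, 0, 21, 504]; [0, 0, 0, 0, 0, 0, 0, 0, 24]; [0, 0, 0, 0, 0, 0, 0, 0, 0]] (rows listed top to bottom)


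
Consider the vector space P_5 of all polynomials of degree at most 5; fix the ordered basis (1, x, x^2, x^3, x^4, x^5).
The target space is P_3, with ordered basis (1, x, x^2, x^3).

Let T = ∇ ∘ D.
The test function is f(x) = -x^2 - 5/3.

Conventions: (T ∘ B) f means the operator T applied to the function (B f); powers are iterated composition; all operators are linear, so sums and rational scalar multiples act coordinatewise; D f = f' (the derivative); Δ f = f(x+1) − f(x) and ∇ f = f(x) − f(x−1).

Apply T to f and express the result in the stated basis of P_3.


D f = -2x
∇ D f = -2

g(x) = -2


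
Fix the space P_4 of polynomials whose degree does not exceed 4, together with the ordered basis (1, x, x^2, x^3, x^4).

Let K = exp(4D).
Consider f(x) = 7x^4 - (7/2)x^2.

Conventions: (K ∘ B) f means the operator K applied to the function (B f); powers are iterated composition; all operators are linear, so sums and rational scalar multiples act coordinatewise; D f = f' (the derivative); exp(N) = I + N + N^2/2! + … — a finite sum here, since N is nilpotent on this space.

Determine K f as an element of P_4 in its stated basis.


order-1 term: 112x^3 - 28x
order-2 term: 672x^2 - 56
order-3 term: 1792x
order-4 term: 1792
the series for exp(4D) f terminates at order 4
exp(4D) f = 7x^4 + 112x^3 + (1337/2)x^2 + 1764x + 1736

the result is g(x) = 7x^4 + 112x^3 + (1337/2)x^2 + 1764x + 1736


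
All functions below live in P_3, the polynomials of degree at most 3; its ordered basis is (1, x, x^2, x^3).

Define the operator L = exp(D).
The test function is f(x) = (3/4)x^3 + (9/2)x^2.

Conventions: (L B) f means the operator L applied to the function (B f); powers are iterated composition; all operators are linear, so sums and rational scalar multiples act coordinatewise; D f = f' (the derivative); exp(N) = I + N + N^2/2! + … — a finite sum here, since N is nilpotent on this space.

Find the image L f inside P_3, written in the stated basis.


order-1 term: (9/4)x^2 + 9x
order-2 term: (9/4)x + 9/2
order-3 term: 3/4
the series for exp(D) f terminates at order 3
exp(D) f = (3/4)x^3 + (27/4)x^2 + (45/4)x + 21/4

g(x) = (3/4)x^3 + (27/4)x^2 + (45/4)x + 21/4


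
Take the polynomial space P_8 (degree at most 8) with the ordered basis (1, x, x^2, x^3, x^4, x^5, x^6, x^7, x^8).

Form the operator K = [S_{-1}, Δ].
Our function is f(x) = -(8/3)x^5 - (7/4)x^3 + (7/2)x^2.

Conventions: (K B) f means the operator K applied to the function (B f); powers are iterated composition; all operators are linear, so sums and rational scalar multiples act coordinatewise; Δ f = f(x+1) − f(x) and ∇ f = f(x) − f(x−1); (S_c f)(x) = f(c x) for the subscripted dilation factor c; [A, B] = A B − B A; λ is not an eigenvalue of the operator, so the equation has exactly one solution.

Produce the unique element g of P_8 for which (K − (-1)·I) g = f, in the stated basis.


the image equals g(x) = -(8/3)x^5 + (80/3)x^4 + (2539/12)x^3 - (3638/3)x^2 - (13912/3)x + 53141/6

write g with unknown coordinates in the stated basis and equate coefficients in (K − (-1)·I) g = f
solving from the highest basis element down gives g = -(8/3)x^5 + (80/3)x^4 + (2539/12)x^3 - (3638/3)x^2 - (13912/3)x + 53141/6
check: K g = -(80/3)x^4 - (640/3)x^3 + (7297/6)x^2 + (13912/3)x - 53141/6
so K g − (-1)·g = -(8/3)x^5 - (7/4)x^3 + (7/2)x^2 = f ✓


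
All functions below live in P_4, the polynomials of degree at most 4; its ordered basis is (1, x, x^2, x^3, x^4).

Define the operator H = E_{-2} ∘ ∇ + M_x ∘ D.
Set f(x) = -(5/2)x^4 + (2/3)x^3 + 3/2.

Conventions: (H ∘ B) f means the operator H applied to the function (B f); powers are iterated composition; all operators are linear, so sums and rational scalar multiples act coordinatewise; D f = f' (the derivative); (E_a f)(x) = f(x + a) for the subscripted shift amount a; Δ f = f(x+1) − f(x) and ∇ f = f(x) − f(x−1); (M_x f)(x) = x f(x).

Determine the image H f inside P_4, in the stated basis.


∇ f = -10x^3 + 17x^2 - 12x + 19/6
E_{-2} ∇ f = -10x^3 + 77x^2 - 200x + 1051/6
D f = -10x^3 + 2x^2
M_x D f = -10x^4 + 2x^3
(E_{-2} ∘ ∇ + M_x ∘ D) f = -10x^4 - 8x^3 + 77x^2 - 200x + 1051/6

the result is g(x) = -10x^4 - 8x^3 + 77x^2 - 200x + 1051/6


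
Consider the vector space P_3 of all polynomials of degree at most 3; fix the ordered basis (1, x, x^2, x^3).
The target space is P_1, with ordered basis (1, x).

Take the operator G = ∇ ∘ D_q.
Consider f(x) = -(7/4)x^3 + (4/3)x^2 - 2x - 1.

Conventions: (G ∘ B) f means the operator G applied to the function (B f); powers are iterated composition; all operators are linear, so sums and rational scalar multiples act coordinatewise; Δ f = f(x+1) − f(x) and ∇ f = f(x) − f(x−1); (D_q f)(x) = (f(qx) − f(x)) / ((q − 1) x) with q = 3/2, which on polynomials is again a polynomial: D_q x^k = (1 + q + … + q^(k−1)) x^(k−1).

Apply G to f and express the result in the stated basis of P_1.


the result is g(x) = -(133/8)x + 559/48

D_q f = -(133/16)x^2 + (10/3)x - 2
∇ D_q f = -(133/8)x + 559/48


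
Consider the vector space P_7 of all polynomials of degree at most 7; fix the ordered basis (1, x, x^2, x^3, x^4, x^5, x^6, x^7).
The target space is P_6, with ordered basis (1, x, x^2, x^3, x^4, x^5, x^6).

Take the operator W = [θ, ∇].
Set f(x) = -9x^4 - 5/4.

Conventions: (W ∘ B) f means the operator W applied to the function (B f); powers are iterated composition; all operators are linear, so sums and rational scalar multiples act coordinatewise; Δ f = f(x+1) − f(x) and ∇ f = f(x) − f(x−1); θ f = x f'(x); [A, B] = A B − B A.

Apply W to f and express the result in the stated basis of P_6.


∇ f = -36x^3 + 54x^2 - 36x + 9
θ ∇ f = -108x^3 + 108x^2 - 36x
θ f = -36x^4
∇ θ f = -144x^3 + 216x^2 - 144x + 36
[θ, ∇] f = 36x^3 - 108x^2 + 108x - 36

the image equals g(x) = 36x^3 - 108x^2 + 108x - 36


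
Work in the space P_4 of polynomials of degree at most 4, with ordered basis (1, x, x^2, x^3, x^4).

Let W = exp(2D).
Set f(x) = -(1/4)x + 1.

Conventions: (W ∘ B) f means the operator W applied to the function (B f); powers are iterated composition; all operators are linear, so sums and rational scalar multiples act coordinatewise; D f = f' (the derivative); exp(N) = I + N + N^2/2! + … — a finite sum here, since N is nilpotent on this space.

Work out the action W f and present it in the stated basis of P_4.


g(x) = -(1/4)x + 1/2

order-1 term: -1/2
the series for exp(2D) f terminates at order 1
exp(2D) f = -(1/4)x + 1/2


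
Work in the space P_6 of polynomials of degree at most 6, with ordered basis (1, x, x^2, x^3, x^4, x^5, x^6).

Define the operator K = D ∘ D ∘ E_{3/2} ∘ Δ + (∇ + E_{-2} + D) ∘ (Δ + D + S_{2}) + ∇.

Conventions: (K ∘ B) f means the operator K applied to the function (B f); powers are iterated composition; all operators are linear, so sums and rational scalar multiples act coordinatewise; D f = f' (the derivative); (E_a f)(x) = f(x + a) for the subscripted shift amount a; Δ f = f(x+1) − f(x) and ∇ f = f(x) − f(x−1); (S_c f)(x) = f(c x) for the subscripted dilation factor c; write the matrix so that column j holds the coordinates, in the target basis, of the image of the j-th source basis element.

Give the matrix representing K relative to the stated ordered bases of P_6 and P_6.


image of 1: 1
image of x: 2x + 3
image of x^2: 4x^2 + 6x + 12
image of x^3: 8x^3 + 9x^2 + 72x - 30
image of x^4: 16x^4 + 12x^3 + 288x^2 - 344x + 250
image of x^5: 32x^5 + 15x^4 + 960x^3 - 1980x^2 + 2450x - 635
image of x^6: 64x^6 + 18x^5 + 2880x^4 - 8440x^3 + 14550x^2 - 9762x + 4810
each image's coordinates form column j of the matrix

the matrix is [[1, 3, 12, -30, 250, -635, 4810]; [0, 2, 6, 72, -344, 2450, -9762]; [0, 0, 4, 9, 288, -1980, 14550]; [0, 0, 0, 8, 12, 960, -8440]; [0, 0, 0, 0, 16, 15, 2880]; [0, 0, 0, 0, 0, 32, 18]; [0, 0, 0, 0, 0, 0, 64]] (rows listed top to bottom)


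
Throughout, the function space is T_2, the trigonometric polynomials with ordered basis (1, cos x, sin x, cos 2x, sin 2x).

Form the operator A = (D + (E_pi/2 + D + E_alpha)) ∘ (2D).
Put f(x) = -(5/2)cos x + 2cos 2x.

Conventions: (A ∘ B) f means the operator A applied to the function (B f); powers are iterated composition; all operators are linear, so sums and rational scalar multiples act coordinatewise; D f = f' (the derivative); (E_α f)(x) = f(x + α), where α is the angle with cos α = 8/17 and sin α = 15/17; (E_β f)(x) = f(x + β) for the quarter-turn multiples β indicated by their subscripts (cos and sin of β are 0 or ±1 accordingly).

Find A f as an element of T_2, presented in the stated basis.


D f = (5/2)sin x - 4sin 2x
(2D) f = 5sin x - 8sin 2x
D (2D) f = 5cos x - 16cos 2x
E_pi/2 (2D) f = 5cos x + 8sin 2x
D (2D) f = 5cos x - 16cos 2x
E_alpha (2D) f = (75/17)cos x + (40/17)sin x - (1920/289)cos 2x + (1288/289)sin 2x
(E_pi/2 + D + E_alpha) (2D) f = (245/17)cos x + (40/17)sin x - (6544/289)cos 2x + (3600/289)sin 2x
(D + (E_pi/2 + D + E_alpha)) (2D) f = (330/17)cos x + (40/17)sin x - (11168/289)cos 2x + (3600/289)sin 2x

the image equals g(x) = (330/17)cos x + (40/17)sin x - (11168/289)cos 2x + (3600/289)sin 2x


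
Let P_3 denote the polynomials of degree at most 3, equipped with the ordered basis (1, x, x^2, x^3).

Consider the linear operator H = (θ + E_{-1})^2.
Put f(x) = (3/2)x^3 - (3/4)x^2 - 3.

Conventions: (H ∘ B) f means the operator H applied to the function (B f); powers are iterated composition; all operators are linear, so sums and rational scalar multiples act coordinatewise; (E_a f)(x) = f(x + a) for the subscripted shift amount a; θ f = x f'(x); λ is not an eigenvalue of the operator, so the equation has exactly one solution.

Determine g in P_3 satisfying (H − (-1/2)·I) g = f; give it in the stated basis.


the result is g(x) = (1/11)x^3 + (51/418)x^2 - (134/627)x - 470/209

write g with unknown coordinates in the stated basis and equate coefficients in (H − (-1/2)·I) g = f
solving from the highest basis element down gives g = (1/11)x^3 + (51/418)x^2 - (134/627)x - 470/209
check: H g = (16/11)x^3 - (339/418)x^2 + (67/627)x - 392/209
so H g − (-1/2)·g = (3/2)x^3 - (3/4)x^2 - 3 = f ✓


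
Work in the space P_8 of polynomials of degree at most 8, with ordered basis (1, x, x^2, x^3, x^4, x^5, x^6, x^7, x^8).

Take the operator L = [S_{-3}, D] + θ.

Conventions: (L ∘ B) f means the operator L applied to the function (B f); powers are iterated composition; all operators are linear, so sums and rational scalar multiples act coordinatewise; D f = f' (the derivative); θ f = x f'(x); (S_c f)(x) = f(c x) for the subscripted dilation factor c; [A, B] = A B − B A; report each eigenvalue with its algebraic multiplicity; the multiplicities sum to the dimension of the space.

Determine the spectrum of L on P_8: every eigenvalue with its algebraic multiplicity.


λ = 0 (multiplicity 1), λ = 1 (multiplicity 1), λ = 2 (multiplicity 1), λ = 3 (multiplicity 1), λ = 4 (multiplicity 1), λ = 5 (multiplicity 1), λ = 6 (multiplicity 1), λ = 7 (multiplicity 1), λ = 8 (multiplicity 1)

image of 1: 0
image of x: x + 4
image of x^2: 2x^2 - 24x
image of x^3: 3x^3 + 108x^2
image of x^4: 4x^4 - 432x^3
image of x^5: 5x^5 + 1620x^4
image of x^6: 6x^6 - 5832x^5
image of x^7: 7x^7 + 20412x^6
image of x^8: 8x^8 - 69984x^7
the matrix is upper triangular; its diagonal is (0, 1, 2, 3, 4, 5, 6, 7, 8)
for a triangular matrix the eigenvalues are the diagonal entries, with algebraic multiplicity their repetition count


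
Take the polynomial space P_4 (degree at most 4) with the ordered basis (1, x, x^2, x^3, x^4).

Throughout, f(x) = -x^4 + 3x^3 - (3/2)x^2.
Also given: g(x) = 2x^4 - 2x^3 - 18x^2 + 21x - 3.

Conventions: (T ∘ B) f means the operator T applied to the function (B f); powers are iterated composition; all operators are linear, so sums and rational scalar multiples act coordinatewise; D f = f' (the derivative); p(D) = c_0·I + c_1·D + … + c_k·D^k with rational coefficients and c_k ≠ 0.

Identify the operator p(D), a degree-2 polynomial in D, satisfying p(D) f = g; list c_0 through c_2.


D^0 f = -x^4 + 3x^3 - (3/2)x^2
D^1 f = -4x^3 + 9x^2 - 3x
D^2 f = -12x^2 + 18x - 3
matching coefficients of g against c_0 f + c_1 Df + … from the top degree down determines the c_i
solution: c_0 = -2, c_1 = -1, c_2 = 1

p(D) = -2·I − D + D^2, i.e. c_0 = -2, c_1 = -1, c_2 = 1


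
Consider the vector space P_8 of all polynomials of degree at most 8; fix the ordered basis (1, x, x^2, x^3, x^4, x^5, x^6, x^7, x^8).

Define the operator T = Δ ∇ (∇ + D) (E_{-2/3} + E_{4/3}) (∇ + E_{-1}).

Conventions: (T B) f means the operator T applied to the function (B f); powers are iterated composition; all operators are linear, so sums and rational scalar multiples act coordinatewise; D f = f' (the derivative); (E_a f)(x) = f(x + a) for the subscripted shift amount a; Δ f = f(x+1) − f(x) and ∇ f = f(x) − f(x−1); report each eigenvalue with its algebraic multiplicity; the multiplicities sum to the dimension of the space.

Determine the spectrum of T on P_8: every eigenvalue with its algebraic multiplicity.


λ = 0 (multiplicity 9)

image of 1: 0
image of x: 0
image of x^2: 0
image of x^3: 24
image of x^4: 96x + 8
image of x^5: 240x^2 + 40x + 920/3
image of x^6: 480x^3 + 120x^2 + 1840x + 1240/9
image of x^7: 840x^4 + 280x^3 + 6440x^2 + (8680/9)x + 64960/27
image of x^8: 1344x^5 + 560x^4 + (51520/3)x^3 + (34720/9)x^2 + (519680/27)x + 87304/81
the matrix is upper triangular; its diagonal is (0, 0, 0, 0, 0, 0, 0, 0, 0)
for a triangular matrix the eigenvalues are the diagonal entries, with algebraic multiplicity their repetition count


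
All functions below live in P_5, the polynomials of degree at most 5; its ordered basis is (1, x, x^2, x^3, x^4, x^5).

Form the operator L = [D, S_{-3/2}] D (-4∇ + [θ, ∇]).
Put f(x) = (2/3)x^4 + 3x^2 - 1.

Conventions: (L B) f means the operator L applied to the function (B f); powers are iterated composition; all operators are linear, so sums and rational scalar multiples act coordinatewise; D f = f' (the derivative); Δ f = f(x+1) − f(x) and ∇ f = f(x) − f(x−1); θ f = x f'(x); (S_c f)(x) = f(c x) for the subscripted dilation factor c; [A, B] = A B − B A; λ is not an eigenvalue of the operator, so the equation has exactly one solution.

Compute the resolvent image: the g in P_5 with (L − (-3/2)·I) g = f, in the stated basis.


write g with unknown coordinates in the stated basis and equate coefficients in (L − (-3/2)·I) g = f
solving from the highest basis element down gives g = (4/9)x^4 + 2x^2 + (400/3)x + 158/3
check: L g = -200x - 80
so L g − (-3/2)·g = (2/3)x^4 + 3x^2 - 1 = f ✓

g(x) = (4/9)x^4 + 2x^2 + (400/3)x + 158/3


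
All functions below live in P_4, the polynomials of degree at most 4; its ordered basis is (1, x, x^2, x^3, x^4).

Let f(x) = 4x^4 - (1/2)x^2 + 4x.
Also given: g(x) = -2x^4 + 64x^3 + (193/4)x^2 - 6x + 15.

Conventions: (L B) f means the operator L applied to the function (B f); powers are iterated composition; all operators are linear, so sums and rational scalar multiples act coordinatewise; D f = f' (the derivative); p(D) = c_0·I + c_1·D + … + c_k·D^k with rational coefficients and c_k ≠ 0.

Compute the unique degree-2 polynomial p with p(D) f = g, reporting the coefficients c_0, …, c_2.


D^0 f = 4x^4 - (1/2)x^2 + 4x
D^1 f = 16x^3 - x + 4
D^2 f = 48x^2 - 1
matching coefficients of g against c_0 f + c_1 Df + … from the top degree down determines the c_i
solution: c_0 = -1/2, c_1 = 4, c_2 = 1

p(D) = -(1/2)·I + 4·D + D^2, i.e. c_0 = -1/2, c_1 = 4, c_2 = 1


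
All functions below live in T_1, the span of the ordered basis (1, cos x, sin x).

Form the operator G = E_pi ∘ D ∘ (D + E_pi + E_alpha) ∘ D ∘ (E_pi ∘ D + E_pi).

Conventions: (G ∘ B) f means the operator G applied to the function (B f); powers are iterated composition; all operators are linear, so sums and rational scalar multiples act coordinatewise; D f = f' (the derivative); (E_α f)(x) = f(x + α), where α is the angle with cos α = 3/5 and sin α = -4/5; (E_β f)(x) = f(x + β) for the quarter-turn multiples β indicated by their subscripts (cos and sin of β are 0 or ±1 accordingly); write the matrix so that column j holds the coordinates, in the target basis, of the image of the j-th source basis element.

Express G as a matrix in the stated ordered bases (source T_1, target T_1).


image of 1: 0
image of cos x: (3/5)cos x - (1/5)sin x
image of sin x: (1/5)cos x + (3/5)sin x
each image's coordinates form column j of the matrix

the matrix is [[0, 0, 0]; [0, 3/5, 1/5]; [0, -1/5, 3/5]] (rows listed top to bottom)


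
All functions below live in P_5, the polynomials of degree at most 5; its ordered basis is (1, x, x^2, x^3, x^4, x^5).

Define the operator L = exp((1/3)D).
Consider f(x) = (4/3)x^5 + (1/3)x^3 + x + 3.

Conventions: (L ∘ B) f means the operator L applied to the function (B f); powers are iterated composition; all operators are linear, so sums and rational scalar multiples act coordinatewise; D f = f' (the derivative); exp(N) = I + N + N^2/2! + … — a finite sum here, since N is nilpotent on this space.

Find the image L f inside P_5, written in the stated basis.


order-1 term: (20/9)x^4 + (1/3)x^2 + 1/3
order-2 term: (40/27)x^3 + (1/9)x
order-3 term: (40/81)x^2 + 1/81
order-4 term: (20/243)x
order-5 term: 4/729
the series for exp((1/3)D) f terminates at order 5
exp((1/3)D) f = (4/3)x^5 + (20/9)x^4 + (49/27)x^3 + (67/81)x^2 + (290/243)x + 2443/729

the image equals g(x) = (4/3)x^5 + (20/9)x^4 + (49/27)x^3 + (67/81)x^2 + (290/243)x + 2443/729


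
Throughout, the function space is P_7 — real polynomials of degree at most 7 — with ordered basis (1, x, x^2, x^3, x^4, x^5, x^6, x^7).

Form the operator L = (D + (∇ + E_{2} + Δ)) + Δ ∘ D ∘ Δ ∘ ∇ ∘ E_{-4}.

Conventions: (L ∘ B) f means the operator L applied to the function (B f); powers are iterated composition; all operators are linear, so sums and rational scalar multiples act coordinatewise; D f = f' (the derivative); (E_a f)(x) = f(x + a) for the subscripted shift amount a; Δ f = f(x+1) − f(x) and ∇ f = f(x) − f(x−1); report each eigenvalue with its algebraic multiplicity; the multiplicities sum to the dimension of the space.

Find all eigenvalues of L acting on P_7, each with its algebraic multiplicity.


λ = 1 (multiplicity 8)

image of 1: 1
image of x: x + 5
image of x^2: x^2 + 10x + 4
image of x^3: x^3 + 15x^2 + 12x + 10
image of x^4: x^4 + 20x^3 + 24x^2 + 40x + 40
image of x^5: x^5 + 25x^4 + 40x^3 + 100x^2 + 200x - 386
image of x^6: x^6 + 30x^5 + 60x^4 + 200x^3 + 600x^2 - 2316x + 4564
image of x^7: x^7 + 35x^6 + 84x^5 + 350x^4 + 1400x^3 - 8106x^2 + 31948x - 38090
the matrix is upper triangular; its diagonal is (1, 1, 1, 1, 1, 1, 1, 1)
for a triangular matrix the eigenvalues are the diagonal entries, with algebraic multiplicity their repetition count


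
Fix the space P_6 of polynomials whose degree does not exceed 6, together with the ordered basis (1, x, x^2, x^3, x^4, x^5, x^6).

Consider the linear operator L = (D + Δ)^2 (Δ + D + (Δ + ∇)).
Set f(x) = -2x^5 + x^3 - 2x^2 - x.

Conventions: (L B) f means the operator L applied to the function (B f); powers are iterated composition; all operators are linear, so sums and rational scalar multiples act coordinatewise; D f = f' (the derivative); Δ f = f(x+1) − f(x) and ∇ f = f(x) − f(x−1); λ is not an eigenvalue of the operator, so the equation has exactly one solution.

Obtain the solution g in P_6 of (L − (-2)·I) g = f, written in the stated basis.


g(x) = -x^5 + (1/2)x^3 + 479x^2 + (1199/2)x + 376

write g with unknown coordinates in the stated basis and equate coefficients in (L − (-2)·I) g = f
solving from the highest basis element down gives g = -x^5 + (1/2)x^3 + 479x^2 + (1199/2)x + 376
check: L g = -960x^2 - 1200x - 752
so L g − (-2)·g = -2x^5 + x^3 - 2x^2 - x = f ✓


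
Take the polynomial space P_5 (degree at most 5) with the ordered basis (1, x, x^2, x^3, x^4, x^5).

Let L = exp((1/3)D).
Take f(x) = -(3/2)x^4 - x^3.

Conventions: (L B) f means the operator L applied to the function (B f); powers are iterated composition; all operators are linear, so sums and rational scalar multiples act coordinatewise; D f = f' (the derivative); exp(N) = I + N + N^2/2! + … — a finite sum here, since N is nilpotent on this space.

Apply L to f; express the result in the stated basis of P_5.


the result is g(x) = -(3/2)x^4 - 3x^3 - 2x^2 - (5/9)x - 1/18

order-1 term: -2x^3 - x^2
order-2 term: -x^2 - (1/3)x
order-3 term: -(2/9)x - 1/27
order-4 term: -1/54
the series for exp((1/3)D) f terminates at order 4
exp((1/3)D) f = -(3/2)x^4 - 3x^3 - 2x^2 - (5/9)x - 1/18


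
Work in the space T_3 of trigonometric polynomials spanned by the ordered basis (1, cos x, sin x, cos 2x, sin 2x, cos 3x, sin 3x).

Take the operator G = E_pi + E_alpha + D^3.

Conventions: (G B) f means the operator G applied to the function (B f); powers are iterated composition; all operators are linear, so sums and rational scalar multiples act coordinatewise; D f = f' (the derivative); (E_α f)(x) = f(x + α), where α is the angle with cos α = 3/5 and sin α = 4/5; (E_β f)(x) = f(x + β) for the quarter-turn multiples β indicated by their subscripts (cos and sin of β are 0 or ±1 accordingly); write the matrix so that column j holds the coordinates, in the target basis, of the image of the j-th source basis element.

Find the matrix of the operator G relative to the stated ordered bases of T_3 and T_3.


the matrix is [[2, 0, 0, 0, 0, 0, 0]; [0, -2/5, -1/5, 0, 0, 0, 0]; [0, 1/5, -2/5, 0, 0, 0, 0]; [0, 0, 0, 18/25, -176/25, 0, 0]; [0, 0, 0, 176/25, 18/25, 0, 0]; [0, 0, 0, 0, 0, -242/125, -3331/125]; [0, 0, 0, 0, 0, 3331/125, -242/125]] (rows listed top to bottom)

image of 1: 2
image of cos x: -(2/5)cos x + (1/5)sin x
image of sin x: -(1/5)cos x - (2/5)sin x
image of cos 2x: (18/25)cos 2x + (176/25)sin 2x
image of sin 2x: -(176/25)cos 2x + (18/25)sin 2x
image of cos 3x: -(242/125)cos 3x + (3331/125)sin 3x
image of sin 3x: -(3331/125)cos 3x - (242/125)sin 3x
each image's coordinates form column j of the matrix


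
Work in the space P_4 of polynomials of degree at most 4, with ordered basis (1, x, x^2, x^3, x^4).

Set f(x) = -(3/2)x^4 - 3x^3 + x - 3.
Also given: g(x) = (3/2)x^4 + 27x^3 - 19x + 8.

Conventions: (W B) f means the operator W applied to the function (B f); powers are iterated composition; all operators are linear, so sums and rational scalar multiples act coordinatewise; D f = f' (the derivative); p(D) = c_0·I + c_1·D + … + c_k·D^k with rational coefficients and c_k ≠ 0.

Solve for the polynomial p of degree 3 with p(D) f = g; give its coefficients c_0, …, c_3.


D^0 f = -(3/2)x^4 - 3x^3 + x - 3
D^1 f = -6x^3 - 9x^2 + 1
D^2 f = -18x^2 - 18x
D^3 f = -36x - 18
matching coefficients of g against c_0 f + c_1 Df + … from the top degree down determines the c_i
solution: c_0 = -1, c_1 = -4, c_2 = 2, c_3 = -1/2

p(D) = -I − 4·D + 2·D^2 − (1/2)·D^3, i.e. c_0 = -1, c_1 = -4, c_2 = 2, c_3 = -1/2


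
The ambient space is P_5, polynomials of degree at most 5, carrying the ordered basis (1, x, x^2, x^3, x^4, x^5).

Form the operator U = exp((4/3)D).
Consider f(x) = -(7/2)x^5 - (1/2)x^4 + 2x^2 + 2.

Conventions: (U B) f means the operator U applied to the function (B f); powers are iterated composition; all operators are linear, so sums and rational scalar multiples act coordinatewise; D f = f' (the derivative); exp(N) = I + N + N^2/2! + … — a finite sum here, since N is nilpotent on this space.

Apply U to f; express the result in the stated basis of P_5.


order-1 term: -(70/3)x^4 - (8/3)x^3 + (16/3)x
order-2 term: -(560/9)x^3 - (16/3)x^2 + 32/9
order-3 term: -(2240/27)x^2 - (128/27)x
order-4 term: -(4480/81)x - 128/81
order-5 term: -3584/243
the series for exp((4/3)D) f terminates at order 5
exp((4/3)D) f = -(7/2)x^5 - (143/6)x^4 - (584/9)x^3 - (2330/27)x^2 - (4432/81)x - 2618/243

the image equals g(x) = -(7/2)x^5 - (143/6)x^4 - (584/9)x^3 - (2330/27)x^2 - (4432/81)x - 2618/243


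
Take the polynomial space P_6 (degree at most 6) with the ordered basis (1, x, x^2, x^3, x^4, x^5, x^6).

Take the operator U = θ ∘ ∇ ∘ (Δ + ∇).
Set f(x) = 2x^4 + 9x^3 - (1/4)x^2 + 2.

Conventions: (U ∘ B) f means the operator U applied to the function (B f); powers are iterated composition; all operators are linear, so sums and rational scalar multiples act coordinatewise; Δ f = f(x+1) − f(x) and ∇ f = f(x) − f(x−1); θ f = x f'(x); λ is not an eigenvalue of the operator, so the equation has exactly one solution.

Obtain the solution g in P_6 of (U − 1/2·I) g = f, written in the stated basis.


the image equals g(x) = -4x^4 - 18x^3 - (767/2)x^2 - 240x - 4

write g with unknown coordinates in the stated basis and equate coefficients in (U − 1/2·I) g = f
solving from the highest basis element down gives g = -4x^4 - 18x^3 - (767/2)x^2 - 240x - 4
check: U g = -192x^2 - 120x
so U g − 1/2·g = 2x^4 + 9x^3 - (1/4)x^2 + 2 = f ✓


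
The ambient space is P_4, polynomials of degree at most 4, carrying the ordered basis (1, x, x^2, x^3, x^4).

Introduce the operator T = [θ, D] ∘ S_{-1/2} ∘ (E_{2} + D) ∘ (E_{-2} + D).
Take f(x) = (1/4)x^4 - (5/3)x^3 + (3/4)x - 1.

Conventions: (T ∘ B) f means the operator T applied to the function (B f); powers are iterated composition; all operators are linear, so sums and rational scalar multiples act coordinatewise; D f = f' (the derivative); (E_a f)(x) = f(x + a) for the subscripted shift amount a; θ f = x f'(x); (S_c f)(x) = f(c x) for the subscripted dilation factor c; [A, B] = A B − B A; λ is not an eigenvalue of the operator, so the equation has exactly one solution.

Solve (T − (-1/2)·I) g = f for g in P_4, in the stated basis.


the result is g(x) = (1/2)x^4 - (37/12)x^3 - (11/16)x^2 - (187/16)x - 273/16

write g with unknown coordinates in the stated basis and equate coefficients in (T − (-1/2)·I) g = f
solving from the highest basis element down gives g = (1/2)x^4 - (37/12)x^3 - (11/16)x^2 - (187/16)x - 273/16
check: T g = -(1/8)x^3 + (11/32)x^2 + (211/32)x + 241/32
so T g − (-1/2)·g = (1/4)x^4 - (5/3)x^3 + (3/4)x - 1 = f ✓


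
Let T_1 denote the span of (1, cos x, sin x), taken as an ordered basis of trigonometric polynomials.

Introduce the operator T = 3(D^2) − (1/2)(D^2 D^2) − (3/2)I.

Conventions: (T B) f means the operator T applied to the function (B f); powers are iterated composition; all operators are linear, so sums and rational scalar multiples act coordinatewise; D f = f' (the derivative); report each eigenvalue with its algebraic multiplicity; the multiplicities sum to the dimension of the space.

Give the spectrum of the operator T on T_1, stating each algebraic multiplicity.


λ = -5 (multiplicity 2), λ = -3/2 (multiplicity 1)

image of 1: -3/2
image of cos x: -5cos x
image of sin x: -5sin x
the matrix is diagonal; its diagonal is (-3/2, -5, -5)
for a triangular matrix the eigenvalues are the diagonal entries, with algebraic multiplicity their repetition count


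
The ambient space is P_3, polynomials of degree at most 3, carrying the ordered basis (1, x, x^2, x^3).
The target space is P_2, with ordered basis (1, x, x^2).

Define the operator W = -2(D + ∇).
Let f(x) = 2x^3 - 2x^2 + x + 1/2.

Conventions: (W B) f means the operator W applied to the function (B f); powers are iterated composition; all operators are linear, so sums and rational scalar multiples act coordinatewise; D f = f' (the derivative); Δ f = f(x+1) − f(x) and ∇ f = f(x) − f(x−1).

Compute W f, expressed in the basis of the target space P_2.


D f = 6x^2 - 4x + 1
∇ f = 6x^2 - 10x + 5
(D + ∇) f = 12x^2 - 14x + 6
(-2(D + ∇)) f = -24x^2 + 28x - 12

the result is g(x) = -24x^2 + 28x - 12


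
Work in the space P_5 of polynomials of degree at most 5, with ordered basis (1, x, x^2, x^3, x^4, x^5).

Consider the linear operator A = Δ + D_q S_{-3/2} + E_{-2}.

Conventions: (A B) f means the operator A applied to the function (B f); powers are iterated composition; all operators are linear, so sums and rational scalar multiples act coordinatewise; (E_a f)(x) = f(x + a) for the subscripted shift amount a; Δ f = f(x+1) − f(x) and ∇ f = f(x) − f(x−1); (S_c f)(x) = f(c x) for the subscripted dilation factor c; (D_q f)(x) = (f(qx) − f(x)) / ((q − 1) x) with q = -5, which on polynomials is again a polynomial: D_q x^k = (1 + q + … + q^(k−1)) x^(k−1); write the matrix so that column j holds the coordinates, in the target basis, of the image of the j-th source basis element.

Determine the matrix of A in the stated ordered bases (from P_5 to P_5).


image of 1: 1
image of x: x - 5/2
image of x^2: x^2 - 11x + 5
image of x^3: x^3 - (591/8)x^2 + 15x - 7
image of x^4: x^4 - (1061/2)x^3 + 30x^2 - 28x + 17
image of x^5: x^5 - (126763/32)x^4 + 50x^3 - 70x^2 + 85x - 31
each image's coordinates form column j of the matrix

the matrix is [[1, -5/2, 5, -7, 17, -31]; [0, 1, -11, 15, -28, 85]; [0, 0, 1, -591/8, 30, -70]; [0, 0, 0, 1, -1061/2, 50]; [0, 0, 0, 0, 1, -126763/32]; [0, 0, 0, 0, 0, 1]] (rows listed top to bottom)


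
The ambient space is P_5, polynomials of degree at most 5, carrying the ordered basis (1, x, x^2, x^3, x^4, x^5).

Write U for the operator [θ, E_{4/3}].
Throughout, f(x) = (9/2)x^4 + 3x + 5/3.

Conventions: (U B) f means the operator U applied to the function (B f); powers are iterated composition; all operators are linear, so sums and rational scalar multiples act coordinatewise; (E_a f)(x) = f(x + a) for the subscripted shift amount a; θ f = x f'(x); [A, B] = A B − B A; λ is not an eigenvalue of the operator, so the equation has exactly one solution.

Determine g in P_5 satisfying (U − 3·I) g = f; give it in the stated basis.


g(x) = -(3/2)x^4 + (8/3)x^3 + (64/9)x^2 - (209/81)x - 5713/729

write g with unknown coordinates in the stated basis and equate coefficients in (U − 3·I) g = f
solving from the highest basis element down gives g = -(3/2)x^4 + (8/3)x^3 + (64/9)x^2 - (209/81)x - 5713/729
check: U g = 8x^3 + (64/3)x^2 - (128/27)x - 5308/243
so U g − 3·g = (9/2)x^4 + 3x + 5/3 = f ✓


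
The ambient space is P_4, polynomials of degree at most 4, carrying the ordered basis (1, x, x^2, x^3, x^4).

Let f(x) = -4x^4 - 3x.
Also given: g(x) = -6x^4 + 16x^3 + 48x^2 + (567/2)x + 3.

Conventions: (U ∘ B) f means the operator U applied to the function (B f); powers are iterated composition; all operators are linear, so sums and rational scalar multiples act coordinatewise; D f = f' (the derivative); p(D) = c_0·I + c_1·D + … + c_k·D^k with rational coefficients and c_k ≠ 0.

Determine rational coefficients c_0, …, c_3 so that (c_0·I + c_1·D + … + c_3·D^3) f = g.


D^0 f = -4x^4 - 3x
D^1 f = -16x^3 - 3
D^2 f = -48x^2
D^3 f = -96x
matching coefficients of g against c_0 f + c_1 Df + … from the top degree down determines the c_i
solution: c_0 = 3/2, c_1 = -1, c_2 = -1, c_3 = -3

c_0 = 3/2, c_1 = -1, c_2 = -1, c_3 = -3


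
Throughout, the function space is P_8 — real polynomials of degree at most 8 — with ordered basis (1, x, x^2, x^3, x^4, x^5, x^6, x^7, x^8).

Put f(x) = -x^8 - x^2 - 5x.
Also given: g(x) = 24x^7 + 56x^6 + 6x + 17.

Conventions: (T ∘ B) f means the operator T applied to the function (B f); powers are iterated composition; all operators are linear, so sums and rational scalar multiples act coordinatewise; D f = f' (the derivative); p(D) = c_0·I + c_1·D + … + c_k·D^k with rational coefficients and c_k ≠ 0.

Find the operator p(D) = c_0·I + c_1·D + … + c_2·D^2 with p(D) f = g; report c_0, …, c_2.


p(D) = -3·D − D^2, i.e. c_0 = 0, c_1 = -3, c_2 = -1

D^0 f = -x^8 - x^2 - 5x
D^1 f = -8x^7 - 2x - 5
D^2 f = -56x^6 - 2
matching coefficients of g against c_0 f + c_1 Df + … from the top degree down determines the c_i
solution: c_0 = 0, c_1 = -3, c_2 = -1


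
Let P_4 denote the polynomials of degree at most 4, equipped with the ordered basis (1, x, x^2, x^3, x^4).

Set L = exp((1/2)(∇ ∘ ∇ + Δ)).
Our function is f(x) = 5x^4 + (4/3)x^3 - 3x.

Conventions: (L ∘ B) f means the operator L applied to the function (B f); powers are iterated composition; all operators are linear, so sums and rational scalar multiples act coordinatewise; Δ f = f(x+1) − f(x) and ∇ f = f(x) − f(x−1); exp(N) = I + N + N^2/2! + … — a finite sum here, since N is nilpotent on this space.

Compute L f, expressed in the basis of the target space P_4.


g(x) = 5x^4 + (34/3)x^3 + (109/2)x^2 + (3/2)x + 2695/48

order-1 term: 10x^3 + 47x^2 - 44x + 98/3
order-2 term: (15/2)x^2 + 46x + 47/4
order-3 term: (5/2)x + 137/12
order-4 term: 5/16
the series for exp((1/2)(∇ ∘ ∇ + Δ)) f terminates at order 4
exp((1/2)(∇ ∘ ∇ + Δ)) f = 5x^4 + (34/3)x^3 + (109/2)x^2 + (3/2)x + 2695/48


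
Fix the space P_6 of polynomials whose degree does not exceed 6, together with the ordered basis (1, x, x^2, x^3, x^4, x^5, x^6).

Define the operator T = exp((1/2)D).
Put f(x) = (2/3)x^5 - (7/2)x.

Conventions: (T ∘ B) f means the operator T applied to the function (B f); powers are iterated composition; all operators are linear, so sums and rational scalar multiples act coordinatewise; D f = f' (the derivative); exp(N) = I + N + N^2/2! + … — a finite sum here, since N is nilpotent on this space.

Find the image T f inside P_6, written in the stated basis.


the image equals g(x) = (2/3)x^5 + (5/3)x^4 + (5/3)x^3 + (5/6)x^2 - (79/24)x - 83/48

order-1 term: (5/3)x^4 - 7/4
order-2 term: (5/3)x^3
order-3 term: (5/6)x^2
order-4 term: (5/24)x
order-5 term: 1/48
the series for exp((1/2)D) f terminates at order 5
exp((1/2)D) f = (2/3)x^5 + (5/3)x^4 + (5/3)x^3 + (5/6)x^2 - (79/24)x - 83/48


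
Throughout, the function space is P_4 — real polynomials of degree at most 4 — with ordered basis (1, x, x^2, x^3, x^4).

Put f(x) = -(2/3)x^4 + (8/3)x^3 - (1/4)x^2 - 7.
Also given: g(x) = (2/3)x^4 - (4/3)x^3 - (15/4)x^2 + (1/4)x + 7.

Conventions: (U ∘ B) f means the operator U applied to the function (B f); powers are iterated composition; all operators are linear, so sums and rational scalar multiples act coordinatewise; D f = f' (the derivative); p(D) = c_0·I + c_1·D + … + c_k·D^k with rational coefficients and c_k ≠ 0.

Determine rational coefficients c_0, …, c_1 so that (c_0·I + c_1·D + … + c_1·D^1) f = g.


c_0 = -1, c_1 = -1/2

D^0 f = -(2/3)x^4 + (8/3)x^3 - (1/4)x^2 - 7
D^1 f = -(8/3)x^3 + 8x^2 - (1/2)x
matching coefficients of g against c_0 f + c_1 Df + … from the top degree down determines the c_i
solution: c_0 = -1, c_1 = -1/2


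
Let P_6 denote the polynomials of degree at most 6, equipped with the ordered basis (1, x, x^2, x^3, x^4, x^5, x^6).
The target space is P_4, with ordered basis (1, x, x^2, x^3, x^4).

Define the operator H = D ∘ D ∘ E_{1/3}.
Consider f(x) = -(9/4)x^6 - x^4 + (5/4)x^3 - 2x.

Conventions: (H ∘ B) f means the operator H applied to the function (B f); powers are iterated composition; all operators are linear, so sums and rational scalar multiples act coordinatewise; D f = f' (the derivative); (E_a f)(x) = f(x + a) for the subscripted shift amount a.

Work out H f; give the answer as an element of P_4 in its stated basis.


the image equals g(x) = -(135/2)x^4 - 90x^3 - 57x^2 - (21/2)x + 1/3

E_{1/3} f = -(9/4)x^6 - (9/2)x^5 - (19/4)x^4 - (7/4)x^3 + (1/6)x^2 - (193/108)x - 103/162
D E_{1/3} f = -(27/2)x^5 - (45/2)x^4 - 19x^3 - (21/4)x^2 + (1/3)x - 193/108
D D E_{1/3} f = -(135/2)x^4 - 90x^3 - 57x^2 - (21/2)x + 1/3


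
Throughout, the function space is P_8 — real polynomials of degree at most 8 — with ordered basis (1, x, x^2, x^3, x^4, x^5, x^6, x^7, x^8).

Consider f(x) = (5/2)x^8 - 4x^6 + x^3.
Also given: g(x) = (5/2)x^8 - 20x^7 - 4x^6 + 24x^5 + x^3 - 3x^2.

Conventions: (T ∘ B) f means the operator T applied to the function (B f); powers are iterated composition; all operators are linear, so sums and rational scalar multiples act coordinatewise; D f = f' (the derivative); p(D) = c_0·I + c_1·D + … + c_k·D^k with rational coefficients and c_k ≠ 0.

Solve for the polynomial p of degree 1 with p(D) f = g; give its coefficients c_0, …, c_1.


D^0 f = (5/2)x^8 - 4x^6 + x^3
D^1 f = 20x^7 - 24x^5 + 3x^2
matching coefficients of g against c_0 f + c_1 Df + … from the top degree down determines the c_i
solution: c_0 = 1, c_1 = -1

p(D) = I − D, i.e. c_0 = 1, c_1 = -1
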